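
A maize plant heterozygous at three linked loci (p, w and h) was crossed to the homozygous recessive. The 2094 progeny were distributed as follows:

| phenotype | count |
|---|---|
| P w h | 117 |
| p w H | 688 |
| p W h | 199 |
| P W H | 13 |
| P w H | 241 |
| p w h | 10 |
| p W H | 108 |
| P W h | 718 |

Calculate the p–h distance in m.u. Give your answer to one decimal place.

The two most frequent reciprocal classes, P W h and p w H, are the parental types, so the F1 was P W h / p w H.
The two rarest classes, P W H and p w h, are the double crossovers. Comparing them with the parentals, only the h allele has switched, so h is the middle locus and the order is p – h – w.
Crossovers in the p–h interval produce the single-crossover classes p W h and P w H (199 + 241 = 440) plus the double crossovers (23).
RF(p–h) = (440 + 23) / 2094 = 463/2094 = 0.2211 → 22.1 m.u.

22.1 m.u.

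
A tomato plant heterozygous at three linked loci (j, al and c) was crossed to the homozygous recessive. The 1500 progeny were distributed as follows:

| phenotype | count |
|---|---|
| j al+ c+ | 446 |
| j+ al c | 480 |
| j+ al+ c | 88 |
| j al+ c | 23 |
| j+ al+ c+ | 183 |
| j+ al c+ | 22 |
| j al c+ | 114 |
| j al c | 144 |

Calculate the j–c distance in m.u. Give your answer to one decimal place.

24.8 m.u.

The two most frequent reciprocal classes, j+ al c and j al+ c+, are the parental types, so the F1 was j+ al c / j al+ c+.
The two rarest classes, j+ al c+ and j al+ c, are the double crossovers. Comparing them with the parentals, only the c allele has switched, so c is the middle locus and the order is al – c – j.
Crossovers in the c–j interval produce the single-crossover classes j al c and j+ al+ c+ (144 + 183 = 327) plus the double crossovers (45).
RF(c–j) = (327 + 45) / 1500 = 372/1500 = 0.2480 → 24.8 m.u.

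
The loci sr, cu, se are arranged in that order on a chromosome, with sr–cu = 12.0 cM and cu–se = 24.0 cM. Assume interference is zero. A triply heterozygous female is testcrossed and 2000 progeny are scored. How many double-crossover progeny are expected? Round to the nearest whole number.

58

Map distances give recombination frequencies of 0.120 and 0.240 for the two intervals.
With no interference, expected double-crossover frequency = 0.120 × 0.240 = 0.02880.
Expected number = 0.02880 × 2000 = 57.60 ≈ 58.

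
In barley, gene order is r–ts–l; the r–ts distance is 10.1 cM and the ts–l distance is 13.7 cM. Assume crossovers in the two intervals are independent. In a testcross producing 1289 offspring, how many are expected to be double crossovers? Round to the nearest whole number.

Map distances give recombination frequencies of 0.101 and 0.137 for the two intervals.
With no interference, expected double-crossover frequency = 0.101 × 0.137 = 0.01384.
Expected number = 0.01384 × 1289 = 17.84 ≈ 18.

18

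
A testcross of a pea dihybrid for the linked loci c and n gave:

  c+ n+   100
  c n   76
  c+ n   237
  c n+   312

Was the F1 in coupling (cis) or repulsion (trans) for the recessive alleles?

The two most frequent classes are c+ n (237) and c n+ (312); these are the parental (non-recombinant) types.
So the F1 carried c+ n on one chromosome and c n+ on the other — the recessive alleles are on opposite chromosomes (trans / repulsion).

trans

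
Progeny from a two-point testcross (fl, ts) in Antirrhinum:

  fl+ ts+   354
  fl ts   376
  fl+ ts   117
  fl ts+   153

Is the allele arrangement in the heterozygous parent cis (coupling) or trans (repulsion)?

The two most frequent classes are fl+ ts+ (354) and fl ts (376); these are the parental (non-recombinant) types.
So the F1 carried fl+ ts+ on one chromosome and fl ts on the other — the recessive alleles are on the same chromosome (cis / coupling).

cis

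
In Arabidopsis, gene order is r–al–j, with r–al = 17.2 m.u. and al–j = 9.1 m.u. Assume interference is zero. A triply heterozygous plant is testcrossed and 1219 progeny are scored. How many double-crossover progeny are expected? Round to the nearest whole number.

19

Map distances give recombination frequencies of 0.172 and 0.091 for the two intervals.
With no interference, expected double-crossover frequency = 0.172 × 0.091 = 0.01565.
Expected number = 0.01565 × 1219 = 19.08 ≈ 19.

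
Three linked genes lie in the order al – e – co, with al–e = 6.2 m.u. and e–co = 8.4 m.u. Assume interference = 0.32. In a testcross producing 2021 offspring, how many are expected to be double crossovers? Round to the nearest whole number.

7

Map distances give recombination frequencies of 0.062 and 0.084 for the two intervals.
With interference 0.32 (so coincidence = 0.68), expected double-crossover frequency = 0.062 × 0.084 × 0.68 = 0.00354.
Expected number = 0.00354 × 2021 = 7.16 ≈ 7.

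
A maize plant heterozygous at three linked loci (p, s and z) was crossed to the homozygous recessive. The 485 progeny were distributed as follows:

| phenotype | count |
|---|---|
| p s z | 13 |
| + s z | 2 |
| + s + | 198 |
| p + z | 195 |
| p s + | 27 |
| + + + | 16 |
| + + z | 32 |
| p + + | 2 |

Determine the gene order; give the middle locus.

The two most frequent reciprocal classes, p + z and + s +, are the parental types, so the F1 was p + z / + s +.
The two rarest classes, p + + and + s z, are the double crossovers. Comparing them with the parentals, only the z allele has switched, so z is the middle locus and the order is p – z – s.

z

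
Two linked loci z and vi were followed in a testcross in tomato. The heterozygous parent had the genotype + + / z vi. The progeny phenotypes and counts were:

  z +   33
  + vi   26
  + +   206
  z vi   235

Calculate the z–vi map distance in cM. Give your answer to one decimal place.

11.8 cM

The recombinant classes are + vi and z +: 26 + 33 = 59.
Recombination frequency = 59/500 = 0.1180 ≈ 11.8%, i.e. 11.8 cM.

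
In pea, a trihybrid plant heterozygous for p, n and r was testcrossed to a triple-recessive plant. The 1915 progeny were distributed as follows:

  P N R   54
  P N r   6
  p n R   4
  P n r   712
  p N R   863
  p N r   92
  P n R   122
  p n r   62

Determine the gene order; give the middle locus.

n

The two most frequent reciprocal classes, P n r and p N R, are the parental types, so the F1 was P n r / p N R.
The two rarest classes, P N r and p n R, are the double crossovers. Comparing them with the parentals, only the n allele has switched, so n is the middle locus and the order is p – n – r.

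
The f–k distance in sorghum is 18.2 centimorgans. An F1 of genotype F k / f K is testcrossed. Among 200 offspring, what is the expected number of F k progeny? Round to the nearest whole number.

A map distance of 18.2 centimorgans corresponds to a recombination frequency of 0.182.
The F1 is F k / f K, so F k is a parental gamete class with expected frequency (1 − r)/2 = 0.818/2 = 0.4090.
Expected number = 0.4090 × 200 = 81.80 ≈ 82.

82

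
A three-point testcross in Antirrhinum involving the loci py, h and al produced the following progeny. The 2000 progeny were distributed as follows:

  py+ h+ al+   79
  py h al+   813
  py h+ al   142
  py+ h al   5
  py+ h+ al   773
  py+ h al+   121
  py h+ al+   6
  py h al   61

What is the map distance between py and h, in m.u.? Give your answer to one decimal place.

The two most frequent reciprocal classes, py+ h+ al and py h al+, are the parental types, so the F1 was py+ h+ al / py h al+.
The two rarest classes, py+ h al and py h+ al+, are the double crossovers. Comparing them with the parentals, only the h allele has switched, so h is the middle locus and the order is py – h – al.
Crossovers in the py–h interval produce the single-crossover classes py h+ al and py+ h al+ (142 + 121 = 263) plus the double crossovers (11).
RF(py–h) = (263 + 11) / 2000 = 274/2000 = 0.1370 → 13.7 m.u.

13.7 m.u.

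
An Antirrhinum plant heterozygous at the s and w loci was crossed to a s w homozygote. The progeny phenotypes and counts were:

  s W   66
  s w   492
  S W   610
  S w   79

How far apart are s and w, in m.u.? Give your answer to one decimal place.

11.6 m.u.

The two most frequent classes, S W (610) and s w (492), are the parental types, so the F1 was S W / s w.
The recombinant classes are S w and s W: 79 + 66 = 145.
Recombination frequency = 145/1247 = 0.1163 ≈ 11.6%, i.e. 11.6 m.u.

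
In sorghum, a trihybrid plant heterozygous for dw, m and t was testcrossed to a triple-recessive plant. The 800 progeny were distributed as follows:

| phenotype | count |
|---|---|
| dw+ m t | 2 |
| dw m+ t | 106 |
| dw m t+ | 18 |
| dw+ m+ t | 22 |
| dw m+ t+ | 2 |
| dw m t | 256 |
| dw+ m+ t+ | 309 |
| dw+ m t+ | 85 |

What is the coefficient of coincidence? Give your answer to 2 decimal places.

The two most frequent reciprocal classes, dw+ m+ t+ and dw m t, are the parental types, so the F1 was dw+ m+ t+ / dw m t.
The two rarest classes, dw m+ t+ and dw+ m t, are the double crossovers. Comparing them with the parentals, only the dw allele has switched, so dw is the middle locus and the order is m – dw – t.
m–dw: (191 + 4)/800 = 0.2437; dw–t: (40 + 4)/800 = 0.0550.
Expected DCO frequency = 0.2437 × 0.0550 ≈ 0.01340; observed = 4/800 ≈ 0.00500.
Coefficient of coincidence = 0.00500/0.01340 ≈ 0.37.

0.37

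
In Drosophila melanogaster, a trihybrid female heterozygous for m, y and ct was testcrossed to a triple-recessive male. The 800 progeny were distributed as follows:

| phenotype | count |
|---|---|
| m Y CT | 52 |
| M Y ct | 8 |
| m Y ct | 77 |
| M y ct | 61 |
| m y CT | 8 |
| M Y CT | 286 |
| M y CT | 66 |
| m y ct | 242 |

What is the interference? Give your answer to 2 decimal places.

0.38

The two most frequent reciprocal classes, M Y CT and m y ct, are the parental types, so the F1 was M Y CT / m y ct.
The two rarest classes, M Y ct and m y CT, are the double crossovers. Comparing them with the parentals, only the ct allele has switched, so ct is the middle locus and the order is m – ct – y.
m–ct: (113 + 16)/800 = 0.1613; ct–y: (143 + 16)/800 = 0.1988.
Expected DCO frequency = 0.1613 × 0.1988 ≈ 0.03207; observed = 16/800 ≈ 0.02000.
Coefficient of coincidence = 0.02000/0.03207 ≈ 0.62; interference = 1 − 0.62 = 0.38.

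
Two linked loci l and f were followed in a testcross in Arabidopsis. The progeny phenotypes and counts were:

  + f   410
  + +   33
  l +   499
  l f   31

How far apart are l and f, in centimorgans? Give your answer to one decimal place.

The two most frequent classes, + f (410) and l + (499), are the parental types, so the F1 was + f / l +.
The recombinant classes are + + and l f: 33 + 31 = 64.
Recombination frequency = 64/973 = 0.0658 ≈ 6.6%, i.e. 6.6 centimorgans.

6.6 centimorgans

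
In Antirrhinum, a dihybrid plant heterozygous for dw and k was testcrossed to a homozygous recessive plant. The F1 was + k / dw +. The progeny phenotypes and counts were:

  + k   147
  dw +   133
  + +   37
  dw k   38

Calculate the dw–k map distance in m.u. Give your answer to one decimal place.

The recombinant classes are + + and dw k: 37 + 38 = 75.
Recombination frequency = 75/355 = 0.2113 ≈ 21.1%, i.e. 21.1 m.u.

21.1 m.u.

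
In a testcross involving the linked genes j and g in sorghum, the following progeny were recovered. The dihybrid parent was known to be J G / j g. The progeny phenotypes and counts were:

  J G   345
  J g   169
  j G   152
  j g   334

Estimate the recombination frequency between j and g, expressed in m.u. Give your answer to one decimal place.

32.1 m.u.

The recombinant classes are J g and j G: 169 + 152 = 321.
Recombination frequency = 321/1000 = 0.3210 ≈ 32.1%, i.e. 32.1 m.u.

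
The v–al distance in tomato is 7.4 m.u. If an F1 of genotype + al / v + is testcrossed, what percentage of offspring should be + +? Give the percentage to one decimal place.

3.7%

A map distance of 7.4 m.u. corresponds to a recombination frequency of 0.074.
The F1 is + al / v +, so + + is a recombinant gamete class with expected frequency r/2 = 0.074/2 = 0.0370.
That is 0.0370 = 3.7% of the progeny.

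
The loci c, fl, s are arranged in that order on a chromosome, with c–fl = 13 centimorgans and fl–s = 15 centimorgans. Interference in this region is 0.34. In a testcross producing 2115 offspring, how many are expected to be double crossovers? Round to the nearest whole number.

27

Map distances give recombination frequencies of 0.130 and 0.150 for the two intervals.
With interference 0.34 (so coincidence = 0.66), expected double-crossover frequency = 0.130 × 0.150 × 0.66 = 0.01287.
Expected number = 0.01287 × 2115 = 27.22 ≈ 27.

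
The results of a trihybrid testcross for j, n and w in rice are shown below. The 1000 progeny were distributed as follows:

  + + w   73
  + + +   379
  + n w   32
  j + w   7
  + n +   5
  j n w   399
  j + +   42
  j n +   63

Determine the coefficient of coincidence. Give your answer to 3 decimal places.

0.943

The two most frequent reciprocal classes, + + + and j n w, are the parental types, so the F1 was + + + / j n w.
The two rarest classes, + n + and j + w, are the double crossovers. Comparing them with the parentals, only the n allele has switched, so n is the middle locus and the order is w – n – j.
w–n: (136 + 12)/1000 = 0.1480; n–j: (74 + 12)/1000 = 0.0860.
Expected DCO frequency = 0.1480 × 0.0860 ≈ 0.01273; observed = 12/1000 ≈ 0.01200.
Coefficient of coincidence = 0.01200/0.01273 ≈ 0.943.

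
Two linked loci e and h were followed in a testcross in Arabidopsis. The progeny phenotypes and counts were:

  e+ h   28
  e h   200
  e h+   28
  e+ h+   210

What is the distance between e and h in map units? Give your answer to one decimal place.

12.0 map units

The two most frequent classes, e+ h+ (210) and e h (200), are the parental types, so the F1 was e+ h+ / e h.
The recombinant classes are e+ h and e h+: 28 + 28 = 56.
Recombination frequency = 56/466 = 0.1202 ≈ 12.0%, i.e. 12.0 map units.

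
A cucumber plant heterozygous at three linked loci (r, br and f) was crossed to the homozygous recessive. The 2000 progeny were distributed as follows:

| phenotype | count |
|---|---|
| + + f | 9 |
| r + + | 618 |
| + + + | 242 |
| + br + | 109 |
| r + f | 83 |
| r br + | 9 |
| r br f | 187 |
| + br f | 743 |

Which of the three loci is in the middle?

br

The two most frequent reciprocal classes, r + + and + br f, are the parental types, so the F1 was r + + / + br f.
The two rarest classes, r br + and + + f, are the double crossovers. Comparing them with the parentals, only the br allele has switched, so br is the middle locus and the order is r – br – f.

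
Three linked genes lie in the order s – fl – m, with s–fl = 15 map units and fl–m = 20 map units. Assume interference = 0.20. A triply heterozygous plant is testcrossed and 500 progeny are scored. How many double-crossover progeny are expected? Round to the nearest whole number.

12

Map distances give recombination frequencies of 0.150 and 0.200 for the two intervals.
With interference 0.20 (so coincidence = 0.80), expected double-crossover frequency = 0.150 × 0.200 × 0.80 = 0.02400.
Expected number = 0.02400 × 500 = 12.00 ≈ 12.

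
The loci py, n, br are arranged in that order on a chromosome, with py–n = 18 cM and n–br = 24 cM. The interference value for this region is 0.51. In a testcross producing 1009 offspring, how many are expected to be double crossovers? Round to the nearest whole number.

Map distances give recombination frequencies of 0.180 and 0.240 for the two intervals.
With interference 0.51 (so coincidence = 0.49), expected double-crossover frequency = 0.180 × 0.240 × 0.49 = 0.02117.
Expected number = 0.02117 × 1009 = 21.36 ≈ 21.

21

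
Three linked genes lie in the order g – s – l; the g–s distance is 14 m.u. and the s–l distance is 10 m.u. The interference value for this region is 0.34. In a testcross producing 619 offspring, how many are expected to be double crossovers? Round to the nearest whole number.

6

Map distances give recombination frequencies of 0.140 and 0.100 for the two intervals.
With interference 0.34 (so coincidence = 0.66), expected double-crossover frequency = 0.140 × 0.100 × 0.66 = 0.00924.
Expected number = 0.00924 × 619 = 5.72 ≈ 6.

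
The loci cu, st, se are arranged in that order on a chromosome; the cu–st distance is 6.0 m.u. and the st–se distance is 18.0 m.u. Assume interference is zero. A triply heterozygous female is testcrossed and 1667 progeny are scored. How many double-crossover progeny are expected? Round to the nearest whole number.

Map distances give recombination frequencies of 0.060 and 0.180 for the two intervals.
With no interference, expected double-crossover frequency = 0.060 × 0.180 = 0.01080.
Expected number = 0.01080 × 1667 = 18.00 ≈ 18.

18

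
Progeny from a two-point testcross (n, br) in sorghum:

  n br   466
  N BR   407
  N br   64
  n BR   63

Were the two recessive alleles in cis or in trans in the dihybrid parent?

The two most frequent classes are N BR (407) and n br (466); these are the parental (non-recombinant) types.
So the F1 carried N BR on one chromosome and n br on the other — the recessive alleles are on the same chromosome (cis / coupling).

cis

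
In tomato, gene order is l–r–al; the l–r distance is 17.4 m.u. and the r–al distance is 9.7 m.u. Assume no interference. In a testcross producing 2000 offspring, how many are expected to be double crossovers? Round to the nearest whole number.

34

Map distances give recombination frequencies of 0.174 and 0.097 for the two intervals.
With no interference, expected double-crossover frequency = 0.174 × 0.097 = 0.01688.
Expected number = 0.01688 × 2000 = 33.76 ≈ 34.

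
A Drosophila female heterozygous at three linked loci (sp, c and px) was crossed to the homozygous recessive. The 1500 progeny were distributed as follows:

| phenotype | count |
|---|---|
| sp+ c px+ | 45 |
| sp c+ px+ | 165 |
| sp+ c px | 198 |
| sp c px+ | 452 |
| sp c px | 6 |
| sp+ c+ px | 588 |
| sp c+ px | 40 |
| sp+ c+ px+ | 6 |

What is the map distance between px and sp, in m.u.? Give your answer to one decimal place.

6.5 m.u.

The two most frequent reciprocal classes, sp+ c+ px and sp c px+, are the parental types, so the F1 was sp+ c+ px / sp c px+.
The two rarest classes, sp+ c+ px+ and sp c px, are the double crossovers. Comparing them with the parentals, only the px allele has switched, so px is the middle locus and the order is sp – px – c.
Crossovers in the sp–px interval produce the single-crossover classes sp c+ px and sp+ c px+ (40 + 45 = 85) plus the double crossovers (12).
RF(sp–px) = (85 + 12) / 1500 = 97/1500 = 0.0647 → 6.5 m.u.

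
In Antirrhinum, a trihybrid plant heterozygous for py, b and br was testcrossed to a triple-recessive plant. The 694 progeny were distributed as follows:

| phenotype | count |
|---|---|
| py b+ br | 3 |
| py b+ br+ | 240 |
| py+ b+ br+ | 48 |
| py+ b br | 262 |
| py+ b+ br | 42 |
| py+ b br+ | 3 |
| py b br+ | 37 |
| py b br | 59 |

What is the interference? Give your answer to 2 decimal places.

The two most frequent reciprocal classes, py+ b br and py b+ br+, are the parental types, so the F1 was py+ b br / py b+ br+.
The two rarest classes, py+ b br+ and py b+ br, are the double crossovers. Comparing them with the parentals, only the br allele has switched, so br is the middle locus and the order is b – br – py.
b–br: (79 + 6)/694 = 0.1225; br–py: (107 + 6)/694 = 0.1628.
Expected DCO frequency = 0.1225 × 0.1628 ≈ 0.01994; observed = 6/694 ≈ 0.00865.
Coefficient of coincidence = 0.00865/0.01994 ≈ 0.43; interference = 1 − 0.43 = 0.57.

0.57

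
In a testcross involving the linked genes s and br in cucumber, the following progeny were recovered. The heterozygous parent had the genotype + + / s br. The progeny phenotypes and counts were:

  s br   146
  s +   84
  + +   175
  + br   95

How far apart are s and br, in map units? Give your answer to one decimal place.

35.8 map units

The recombinant classes are + br and s +: 95 + 84 = 179.
Recombination frequency = 179/500 = 0.3580 ≈ 35.8%, i.e. 35.8 map units.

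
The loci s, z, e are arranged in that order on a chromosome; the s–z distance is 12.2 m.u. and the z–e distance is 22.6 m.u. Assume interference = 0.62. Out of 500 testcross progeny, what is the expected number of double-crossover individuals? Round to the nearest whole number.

Map distances give recombination frequencies of 0.122 and 0.226 for the two intervals.
With interference 0.62 (so coincidence = 0.38), expected double-crossover frequency = 0.122 × 0.226 × 0.38 = 0.01048.
Expected number = 0.01048 × 500 = 5.24 ≈ 5.

5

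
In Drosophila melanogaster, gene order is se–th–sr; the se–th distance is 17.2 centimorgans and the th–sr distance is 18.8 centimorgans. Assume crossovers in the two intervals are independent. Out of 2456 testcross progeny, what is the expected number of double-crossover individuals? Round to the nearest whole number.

79

Map distances give recombination frequencies of 0.172 and 0.188 for the two intervals.
With no interference, expected double-crossover frequency = 0.172 × 0.188 = 0.03234.
Expected number = 0.03234 × 2456 = 79.42 ≈ 79.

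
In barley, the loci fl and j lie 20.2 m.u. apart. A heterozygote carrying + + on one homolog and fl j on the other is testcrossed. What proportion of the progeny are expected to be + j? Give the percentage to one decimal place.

A map distance of 20.2 m.u. corresponds to a recombination frequency of 0.202.
The F1 is + + / fl j, so + j is a recombinant gamete class with expected frequency r/2 = 0.202/2 = 0.1010.
That is 0.1010 = 10.1% of the progeny.

10.1%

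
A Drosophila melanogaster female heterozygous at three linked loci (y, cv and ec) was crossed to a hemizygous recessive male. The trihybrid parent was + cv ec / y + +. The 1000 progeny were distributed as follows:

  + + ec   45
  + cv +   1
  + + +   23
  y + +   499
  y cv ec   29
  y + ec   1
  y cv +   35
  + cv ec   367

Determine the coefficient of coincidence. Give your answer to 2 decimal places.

The two rarest classes, + cv + and y + ec, are the double crossovers. Comparing them with the parentals, only the ec allele has switched, so ec is the middle locus and the order is y – ec – cv.
y–ec: (52 + 2)/1000 = 0.0540; ec–cv: (80 + 2)/1000 = 0.0820.
Expected DCO frequency = 0.0540 × 0.0820 ≈ 0.00443; observed = 2/1000 ≈ 0.00200.
Coefficient of coincidence = 0.00200/0.00443 ≈ 0.45.

0.45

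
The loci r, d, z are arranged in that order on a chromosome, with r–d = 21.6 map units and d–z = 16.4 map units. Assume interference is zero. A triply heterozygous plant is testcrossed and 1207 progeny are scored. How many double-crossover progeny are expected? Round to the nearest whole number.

43

Map distances give recombination frequencies of 0.216 and 0.164 for the two intervals.
With no interference, expected double-crossover frequency = 0.216 × 0.164 = 0.03542.
Expected number = 0.03542 × 1207 = 42.76 ≈ 43.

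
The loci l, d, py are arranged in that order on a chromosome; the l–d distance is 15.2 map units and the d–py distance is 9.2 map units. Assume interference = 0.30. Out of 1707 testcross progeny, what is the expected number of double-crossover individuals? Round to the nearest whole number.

17

Map distances give recombination frequencies of 0.152 and 0.092 for the two intervals.
With interference 0.30 (so coincidence = 0.70), expected double-crossover frequency = 0.152 × 0.092 × 0.70 = 0.00979.
Expected number = 0.00979 × 1707 = 16.71 ≈ 17.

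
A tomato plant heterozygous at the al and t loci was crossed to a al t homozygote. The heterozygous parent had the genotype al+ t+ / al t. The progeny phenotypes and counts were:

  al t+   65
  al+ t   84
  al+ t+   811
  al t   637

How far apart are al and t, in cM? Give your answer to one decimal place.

The recombinant classes are al+ t and al t+: 84 + 65 = 149.
Recombination frequency = 149/1597 = 0.0933 ≈ 9.3%, i.e. 9.3 cM.

9.3 cM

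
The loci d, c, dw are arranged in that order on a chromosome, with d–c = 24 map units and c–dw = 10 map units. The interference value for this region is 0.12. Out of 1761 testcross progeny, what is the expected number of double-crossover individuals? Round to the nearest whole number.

Map distances give recombination frequencies of 0.240 and 0.100 for the two intervals.
With interference 0.12 (so coincidence = 0.88), expected double-crossover frequency = 0.240 × 0.100 × 0.88 = 0.02112.
Expected number = 0.02112 × 1761 = 37.19 ≈ 37.

37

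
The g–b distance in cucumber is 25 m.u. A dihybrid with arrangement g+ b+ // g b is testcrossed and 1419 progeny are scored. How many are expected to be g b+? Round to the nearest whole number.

177

A map distance of 25 m.u. corresponds to a recombination frequency of 0.250.
The F1 is g+ b+ / g b, so g b+ is a recombinant gamete class with expected frequency r/2 = 0.250/2 = 0.1250.
Expected number = 0.1250 × 1419 = 177.38 ≈ 177.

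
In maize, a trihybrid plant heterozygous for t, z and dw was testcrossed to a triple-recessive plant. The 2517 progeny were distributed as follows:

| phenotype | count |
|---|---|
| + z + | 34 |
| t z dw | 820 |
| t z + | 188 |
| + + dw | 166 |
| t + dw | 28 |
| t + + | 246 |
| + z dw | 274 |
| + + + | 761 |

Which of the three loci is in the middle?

z

The two most frequent reciprocal classes, + + + and t z dw, are the parental types, so the F1 was + + + / t z dw.
The two rarest classes, + z + and t + dw, are the double crossovers. Comparing them with the parentals, only the z allele has switched, so z is the middle locus and the order is dw – z – t.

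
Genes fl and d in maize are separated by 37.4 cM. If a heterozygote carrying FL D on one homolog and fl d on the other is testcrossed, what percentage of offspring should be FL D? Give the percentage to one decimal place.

31.3%

A map distance of 37.4 cM corresponds to a recombination frequency of 0.374.
The F1 is FL D / fl d, so FL D is a parental gamete class with expected frequency (1 − r)/2 = 0.626/2 = 0.3130.
That is 0.3130 = 31.3% of the progeny.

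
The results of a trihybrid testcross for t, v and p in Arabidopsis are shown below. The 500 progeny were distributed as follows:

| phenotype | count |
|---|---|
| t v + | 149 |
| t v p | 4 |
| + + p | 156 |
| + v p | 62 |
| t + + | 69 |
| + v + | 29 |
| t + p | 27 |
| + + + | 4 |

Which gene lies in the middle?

The two most frequent reciprocal classes, + + p and t v +, are the parental types, so the F1 was + + p / t v +.
The two rarest classes, + + + and t v p, are the double crossovers. Comparing them with the parentals, only the p allele has switched, so p is the middle locus and the order is t – p – v.

p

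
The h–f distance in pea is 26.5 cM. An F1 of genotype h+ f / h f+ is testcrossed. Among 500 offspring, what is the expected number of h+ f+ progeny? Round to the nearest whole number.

66

A map distance of 26.5 cM corresponds to a recombination frequency of 0.265.
The F1 is h+ f / h f+, so h+ f+ is a recombinant gamete class with expected frequency r/2 = 0.265/2 = 0.1325.
Expected number = 0.1325 × 500 = 66.25 ≈ 66.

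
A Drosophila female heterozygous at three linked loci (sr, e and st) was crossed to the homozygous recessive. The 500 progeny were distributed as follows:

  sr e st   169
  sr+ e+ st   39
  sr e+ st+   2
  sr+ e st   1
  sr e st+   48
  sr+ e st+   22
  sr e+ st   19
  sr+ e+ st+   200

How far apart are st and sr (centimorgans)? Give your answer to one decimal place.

The two most frequent reciprocal classes, sr e st and sr+ e+ st+, are the parental types, so the F1 was sr e st / sr+ e+ st+.
The two rarest classes, sr+ e st and sr e+ st+, are the double crossovers. Comparing them with the parentals, only the sr allele has switched, so sr is the middle locus and the order is st – sr – e.
Crossovers in the st–sr interval produce the single-crossover classes sr e st+ and sr+ e+ st (48 + 39 = 87) plus the double crossovers (3).
RF(st–sr) = (87 + 3) / 500 = 90/500 = 0.1800 → 18.0 centimorgans.

18.0 centimorgans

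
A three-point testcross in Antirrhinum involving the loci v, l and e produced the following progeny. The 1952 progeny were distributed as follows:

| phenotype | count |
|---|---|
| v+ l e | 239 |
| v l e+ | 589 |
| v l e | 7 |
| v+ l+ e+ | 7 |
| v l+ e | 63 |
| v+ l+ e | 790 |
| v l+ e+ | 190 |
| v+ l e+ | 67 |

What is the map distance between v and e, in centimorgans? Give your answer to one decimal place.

7.4 centimorgans

The two most frequent reciprocal classes, v l e+ and v+ l+ e, are the parental types, so the F1 was v l e+ / v+ l+ e.
The two rarest classes, v l e and v+ l+ e+, are the double crossovers. Comparing them with the parentals, only the e allele has switched, so e is the middle locus and the order is v – e – l.
Crossovers in the v–e interval produce the single-crossover classes v+ l e+ and v l+ e (67 + 63 = 130) plus the double crossovers (14).
RF(v–e) = (130 + 14) / 1952 = 144/1952 = 0.0738 → 7.4 centimorgans.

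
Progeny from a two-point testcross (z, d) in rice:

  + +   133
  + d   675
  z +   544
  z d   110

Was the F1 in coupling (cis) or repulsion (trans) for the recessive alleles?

The two most frequent classes are + d (675) and z + (544); these are the parental (non-recombinant) types.
So the F1 carried + d on one chromosome and z + on the other — the recessive alleles are on opposite chromosomes (trans / repulsion).

trans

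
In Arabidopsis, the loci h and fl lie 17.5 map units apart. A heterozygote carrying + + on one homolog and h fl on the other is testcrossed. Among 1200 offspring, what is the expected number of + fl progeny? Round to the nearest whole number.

A map distance of 17.5 map units corresponds to a recombination frequency of 0.175.
The F1 is + + / h fl, so + fl is a recombinant gamete class with expected frequency r/2 = 0.175/2 = 0.0875.
Expected number = 0.0875 × 1200 = 105.00 ≈ 105.

105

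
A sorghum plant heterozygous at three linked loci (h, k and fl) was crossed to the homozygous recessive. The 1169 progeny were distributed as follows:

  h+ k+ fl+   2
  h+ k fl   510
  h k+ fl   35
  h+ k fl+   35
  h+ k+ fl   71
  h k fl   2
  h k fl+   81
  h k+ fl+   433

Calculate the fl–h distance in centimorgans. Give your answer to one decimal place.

6.3 centimorgans

The two most frequent reciprocal classes, h k+ fl+ and h+ k fl, are the parental types, so the F1 was h k+ fl+ / h+ k fl.
The two rarest classes, h+ k+ fl+ and h k fl, are the double crossovers. Comparing them with the parentals, only the h allele has switched, so h is the middle locus and the order is k – h – fl.
Crossovers in the h–fl interval produce the single-crossover classes h k+ fl and h+ k fl+ (35 + 35 = 70) plus the double crossovers (4).
RF(h–fl) = (70 + 4) / 1169 = 74/1169 = 0.0633 → 6.3 centimorgans.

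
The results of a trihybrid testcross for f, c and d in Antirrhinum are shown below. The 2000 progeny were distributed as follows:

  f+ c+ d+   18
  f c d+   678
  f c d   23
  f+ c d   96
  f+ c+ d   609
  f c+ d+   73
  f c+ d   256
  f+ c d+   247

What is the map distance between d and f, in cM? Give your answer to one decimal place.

The two most frequent reciprocal classes, f c d+ and f+ c+ d, are the parental types, so the F1 was f c d+ / f+ c+ d.
The two rarest classes, f c d and f+ c+ d+, are the double crossovers. Comparing them with the parentals, only the d allele has switched, so d is the middle locus and the order is c – d – f.
Crossovers in the d–f interval produce the single-crossover classes f+ c d+ and f c+ d (247 + 256 = 503) plus the double crossovers (41).
RF(d–f) = (503 + 41) / 2000 = 544/2000 = 0.2720 → 27.2 cM.

27.2 cM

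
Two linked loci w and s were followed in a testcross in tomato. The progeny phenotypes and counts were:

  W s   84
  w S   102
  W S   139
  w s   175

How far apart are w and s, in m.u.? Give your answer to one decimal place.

37.2 m.u.

The two most frequent classes, W S (139) and w s (175), are the parental types, so the F1 was W S / w s.
The recombinant classes are W s and w S: 84 + 102 = 186.
Recombination frequency = 186/500 = 0.3720 ≈ 37.2%, i.e. 37.2 m.u.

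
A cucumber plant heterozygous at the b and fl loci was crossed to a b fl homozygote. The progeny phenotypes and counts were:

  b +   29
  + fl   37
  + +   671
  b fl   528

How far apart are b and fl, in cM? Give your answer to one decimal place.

5.2 cM

The two most frequent classes, + + (671) and b fl (528), are the parental types, so the F1 was + + / b fl.
The recombinant classes are + fl and b +: 37 + 29 = 66.
Recombination frequency = 66/1265 = 0.0522 ≈ 5.2%, i.e. 5.2 cM.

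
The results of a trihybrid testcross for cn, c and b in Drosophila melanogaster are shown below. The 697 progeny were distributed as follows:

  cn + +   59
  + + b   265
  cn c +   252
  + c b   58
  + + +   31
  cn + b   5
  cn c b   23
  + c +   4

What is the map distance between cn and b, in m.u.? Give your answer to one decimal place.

9.0 m.u.

The two most frequent reciprocal classes, cn c + and + + b, are the parental types, so the F1 was cn c + / + + b.
The two rarest classes, + c + and cn + b, are the double crossovers. Comparing them with the parentals, only the cn allele has switched, so cn is the middle locus and the order is c – cn – b.
Crossovers in the cn–b interval produce the single-crossover classes cn c b and + + + (23 + 31 = 54) plus the double crossovers (9).
RF(cn–b) = (54 + 9) / 697 = 63/697 = 0.0904 → 9.0 m.u.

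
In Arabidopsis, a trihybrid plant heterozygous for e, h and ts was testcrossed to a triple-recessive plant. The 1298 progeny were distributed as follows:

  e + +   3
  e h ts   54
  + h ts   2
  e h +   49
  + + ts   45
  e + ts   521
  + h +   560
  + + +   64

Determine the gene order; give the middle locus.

ts

The two most frequent reciprocal classes, e + ts and + h +, are the parental types, so the F1 was e + ts / + h +.
The two rarest classes, e + + and + h ts, are the double crossovers. Comparing them with the parentals, only the ts allele has switched, so ts is the middle locus and the order is e – ts – h.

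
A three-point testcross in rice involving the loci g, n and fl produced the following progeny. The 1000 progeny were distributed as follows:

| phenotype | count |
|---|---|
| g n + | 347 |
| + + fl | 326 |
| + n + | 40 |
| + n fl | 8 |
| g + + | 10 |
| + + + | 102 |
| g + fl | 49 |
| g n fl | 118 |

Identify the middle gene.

n

The two most frequent reciprocal classes, g n + and + + fl, are the parental types, so the F1 was g n + / + + fl.
The two rarest classes, g + + and + n fl, are the double crossovers. Comparing them with the parentals, only the n allele has switched, so n is the middle locus and the order is fl – n – g.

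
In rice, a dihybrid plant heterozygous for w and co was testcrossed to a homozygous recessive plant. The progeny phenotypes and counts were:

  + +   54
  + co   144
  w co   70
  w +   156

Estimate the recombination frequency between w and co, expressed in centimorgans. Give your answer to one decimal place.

29.2 centimorgans

The two most frequent classes, + co (144) and w + (156), are the parental types, so the F1 was + co / w +.
The recombinant classes are + + and w co: 54 + 70 = 124.
Recombination frequency = 124/424 = 0.2925 ≈ 29.2%, i.e. 29.2 centimorgans.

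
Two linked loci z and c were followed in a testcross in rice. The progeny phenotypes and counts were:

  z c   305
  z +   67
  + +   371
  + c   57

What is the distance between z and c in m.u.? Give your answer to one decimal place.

15.5 m.u.

The two most frequent classes, + + (371) and z c (305), are the parental types, so the F1 was + + / z c.
The recombinant classes are + c and z +: 57 + 67 = 124.
Recombination frequency = 124/800 = 0.1550 ≈ 15.5%, i.e. 15.5 m.u.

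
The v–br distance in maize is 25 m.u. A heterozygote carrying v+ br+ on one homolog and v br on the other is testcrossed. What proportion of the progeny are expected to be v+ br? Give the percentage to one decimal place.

12.5%

A map distance of 25 m.u. corresponds to a recombination frequency of 0.250.
The F1 is v+ br+ / v br, so v+ br is a recombinant gamete class with expected frequency r/2 = 0.250/2 = 0.1250.
That is 0.1250 = 12.5% of the progeny.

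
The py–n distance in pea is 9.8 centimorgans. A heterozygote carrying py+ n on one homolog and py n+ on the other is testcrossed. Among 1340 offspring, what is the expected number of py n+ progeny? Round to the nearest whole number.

A map distance of 9.8 centimorgans corresponds to a recombination frequency of 0.098.
The F1 is py+ n / py n+, so py n+ is a parental gamete class with expected frequency (1 − r)/2 = 0.902/2 = 0.4510.
Expected number = 0.4510 × 1340 = 604.34 ≈ 604.

604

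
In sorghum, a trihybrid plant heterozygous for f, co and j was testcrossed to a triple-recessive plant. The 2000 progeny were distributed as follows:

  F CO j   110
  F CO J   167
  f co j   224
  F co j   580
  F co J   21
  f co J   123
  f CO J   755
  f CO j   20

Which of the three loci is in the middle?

j

The two most frequent reciprocal classes, F co j and f CO J, are the parental types, so the F1 was F co j / f CO J.
The two rarest classes, F co J and f CO j, are the double crossovers. Comparing them with the parentals, only the j allele has switched, so j is the middle locus and the order is co – j – f.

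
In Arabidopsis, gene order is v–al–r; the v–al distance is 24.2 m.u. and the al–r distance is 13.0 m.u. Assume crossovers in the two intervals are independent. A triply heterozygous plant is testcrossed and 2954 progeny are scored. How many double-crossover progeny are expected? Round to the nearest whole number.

Map distances give recombination frequencies of 0.242 and 0.130 for the two intervals.
With no interference, expected double-crossover frequency = 0.242 × 0.130 = 0.03146.
Expected number = 0.03146 × 2954 = 92.93 ≈ 93.

93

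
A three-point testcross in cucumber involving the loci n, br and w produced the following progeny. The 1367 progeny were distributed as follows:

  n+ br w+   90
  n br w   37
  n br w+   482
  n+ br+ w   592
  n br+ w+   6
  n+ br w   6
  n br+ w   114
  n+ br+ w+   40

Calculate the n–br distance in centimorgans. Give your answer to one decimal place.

The two most frequent reciprocal classes, n br w+ and n+ br+ w, are the parental types, so the F1 was n br w+ / n+ br+ w.
The two rarest classes, n br+ w+ and n+ br w, are the double crossovers. Comparing them with the parentals, only the br allele has switched, so br is the middle locus and the order is w – br – n.
Crossovers in the br–n interval produce the single-crossover classes n+ br w+ and n br+ w (90 + 114 = 204) plus the double crossovers (12).
RF(br–n) = (204 + 12) / 1367 = 216/1367 = 0.1580 → 15.8 centimorgans.

15.8 centimorgans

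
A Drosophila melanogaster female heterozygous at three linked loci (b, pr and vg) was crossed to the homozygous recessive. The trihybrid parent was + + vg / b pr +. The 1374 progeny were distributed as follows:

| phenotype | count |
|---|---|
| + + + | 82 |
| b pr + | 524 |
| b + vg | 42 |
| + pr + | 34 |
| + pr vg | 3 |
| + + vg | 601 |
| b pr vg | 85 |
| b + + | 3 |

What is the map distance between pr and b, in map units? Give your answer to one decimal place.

6.0 map units

The two rarest classes, + pr vg and b + +, are the double crossovers. Comparing them with the parentals, only the pr allele has switched, so pr is the middle locus and the order is vg – pr – b.
Crossovers in the pr–b interval produce the single-crossover classes b + vg and + pr + (42 + 34 = 76) plus the double crossovers (6).
RF(pr–b) = (76 + 6) / 1374 = 82/1374 = 0.0597 → 6.0 map units.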